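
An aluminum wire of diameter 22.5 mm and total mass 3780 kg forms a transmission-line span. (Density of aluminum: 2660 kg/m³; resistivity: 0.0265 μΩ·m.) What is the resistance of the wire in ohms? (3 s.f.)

0.238 Ω

ρ = 0.0265 μΩ·m = 2.65×10^-8 Ω·m
A = π(d/2)² = π(1.1250e-02 m)² = 3.9761e-04 m²
L = m/(density·A) = 3780/(2660×3.9761e-04) = 3574 m
R = ρL/A = (2.65×10^-8)(3574)/(3.9761e-04) = 0.238 Ω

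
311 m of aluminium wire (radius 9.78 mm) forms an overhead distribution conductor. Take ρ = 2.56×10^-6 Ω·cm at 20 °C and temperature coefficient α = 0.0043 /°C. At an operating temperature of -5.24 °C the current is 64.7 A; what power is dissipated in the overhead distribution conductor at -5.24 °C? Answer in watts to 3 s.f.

ρ = 2.56×10^-6 Ω·cm = 2.56×10^-8 Ω·m
A = πr² = π(9.7800e-03 m)² = 3.005e-04 m²
R₍20₎ = ρL/A = (2.56×10^-8)(311)/(3.005e-04) = 0.0265 Ω
R₍-5.24₎ = R₍20₎(1 + αΔT) = 0.0265 × (1 + 0.0043×-25.2) = 0.02362 Ω
P = I²R = (64.7)² × 0.02362 = 98.9 W

98.9 W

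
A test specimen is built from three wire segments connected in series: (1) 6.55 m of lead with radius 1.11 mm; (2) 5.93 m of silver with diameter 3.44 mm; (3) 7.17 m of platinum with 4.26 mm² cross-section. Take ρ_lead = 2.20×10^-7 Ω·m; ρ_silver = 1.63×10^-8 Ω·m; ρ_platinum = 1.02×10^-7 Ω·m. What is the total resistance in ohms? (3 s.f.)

Seg 1: A = πr² = π(1.1100e-03 m)² = 3.871e-06 m²
R_1 = (2.20×10^-7)(6.55)/(3.871e-06) = 0.3723 Ω
Seg 2: A = π(d/2)² = π(1.7200e-03 m)² = 9.294e-06 m²
R_2 = (1.63×10^-8)(5.93)/(9.294e-06) = 0.0104 Ω
Seg 3: A = 4.26 mm² = 4.260e-06 m²
R_3 = (1.02×10^-7)(7.17)/(4.260e-06) = 0.1717 Ω
R_total = R_1 + R_2 + R_3 = 0.554 Ω

0.554 Ω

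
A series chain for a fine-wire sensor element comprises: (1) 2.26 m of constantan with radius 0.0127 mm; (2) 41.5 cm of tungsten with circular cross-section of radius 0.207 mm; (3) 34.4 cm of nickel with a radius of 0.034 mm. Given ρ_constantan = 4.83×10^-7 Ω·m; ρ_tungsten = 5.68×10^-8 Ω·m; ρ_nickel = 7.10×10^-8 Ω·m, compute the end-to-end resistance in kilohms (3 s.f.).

Seg 1: A = πr² = π(1.2700e-05 m)² = 5.067e-10 m²
R_1 = (4.83×10^-7)(2.26)/(5.067e-10) = 2154 Ω
Seg 2: A = πr² = π(2.0700e-04 m)² = 1.346e-07 m²
R_2 = (5.68×10^-8)(0.415)/(1.346e-07) = 0.1751 Ω
Seg 3: A = πr² = π(3.4000e-05 m)² = 3.632e-09 m²
R_3 = (7.10×10^-8)(0.344)/(3.632e-09) = 6.725 Ω
R_total = R_1 + R_2 + R_3 = 2.16 kΩ

2.16 kΩ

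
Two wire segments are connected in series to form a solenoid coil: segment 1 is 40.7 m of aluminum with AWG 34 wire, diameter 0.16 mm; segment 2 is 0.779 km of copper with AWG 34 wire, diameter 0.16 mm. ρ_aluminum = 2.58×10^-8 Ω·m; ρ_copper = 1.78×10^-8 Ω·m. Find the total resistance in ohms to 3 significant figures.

Segment 1: A = π(0.16/2 mm)² = π(8.0000e-05 m)² = 2.011e-08 m²
R₁ = ρL/A = (2.58×10^-8)(40.7)/(2.011e-08) = 52.23 Ω
R₂ = (1.78×10^-8)(779)/(2.011e-08) = 689.6 Ω
R = R₁ + R₂ = 742 Ω

742 Ω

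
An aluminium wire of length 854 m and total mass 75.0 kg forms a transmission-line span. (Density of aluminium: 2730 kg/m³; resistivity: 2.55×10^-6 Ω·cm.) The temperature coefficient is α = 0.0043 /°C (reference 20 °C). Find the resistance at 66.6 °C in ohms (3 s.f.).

0.813 Ω

ρ = 2.55×10^-6 Ω·cm = 2.55×10^-8 Ω·m
A = m/(density·L) = 75/(2730×854) = 3.2169e-05 m²
R = ρL/A = (2.55×10^-8)(854)/(3.2169e-05) = 0.677 Ω
R(66.6 °C) = 0.677 × (1 + 0.0043×46.6) = 0.813 Ω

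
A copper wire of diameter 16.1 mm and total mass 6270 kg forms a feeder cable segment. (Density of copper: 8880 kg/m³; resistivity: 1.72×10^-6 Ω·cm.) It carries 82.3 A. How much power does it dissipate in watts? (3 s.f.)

1980 W

ρ = 1.72×10^-6 Ω·cm = 1.72×10^-8 Ω·m
A = π(d/2)² = π(8.0500e-03 m)² = 2.0358e-04 m²
L = m/(density·A) = 6270/(8880×2.0358e-04) = 3468 m
R = ρL/A = (1.72×10^-8)(3468)/(2.0358e-04) = 0.293 Ω
P = I²R = (82.3)² × 0.293 = 1980 W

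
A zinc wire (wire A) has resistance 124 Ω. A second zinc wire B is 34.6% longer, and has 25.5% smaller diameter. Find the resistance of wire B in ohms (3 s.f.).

R ∝ L/d², so R_B/R_A = (1 + 34.6/100) × (1 − 25.5/100)⁻²
= 1.346 × 1.802 = 2.425
R_B = 2.425 × 124 = 301 Ω

301 Ω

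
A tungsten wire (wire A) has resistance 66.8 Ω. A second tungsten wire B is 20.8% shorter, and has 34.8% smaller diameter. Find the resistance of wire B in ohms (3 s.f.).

124 Ω

R ∝ L/d², so R_B/R_A = (1 − 20.8/100) × (1 − 34.8/100)⁻²
= 0.792 × 2.352 = 1.863
R_B = 1.863 × 66.8 = 124 Ω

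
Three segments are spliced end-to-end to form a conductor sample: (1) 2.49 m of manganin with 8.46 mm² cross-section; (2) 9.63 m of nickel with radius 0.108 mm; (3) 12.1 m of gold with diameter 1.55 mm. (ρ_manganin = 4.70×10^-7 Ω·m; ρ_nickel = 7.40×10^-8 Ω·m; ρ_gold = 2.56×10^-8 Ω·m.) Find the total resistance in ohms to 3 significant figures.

19.7 Ω

Seg 1: A = 8.46 mm² = 8.460e-06 m²
R_1 = (4.70×10^-7)(2.49)/(8.460e-06) = 0.1383 Ω
Seg 2: A = πr² = π(1.0800e-04 m)² = 3.664e-08 m²
R_2 = (7.40×10^-8)(9.63)/(3.664e-08) = 19.45 Ω
Seg 3: A = π(d/2)² = π(7.7500e-04 m)² = 1.887e-06 m²
R_3 = (2.56×10^-8)(12.1)/(1.887e-06) = 0.1642 Ω
R_total = R_1 + R_2 + R_3 = 19.7 Ω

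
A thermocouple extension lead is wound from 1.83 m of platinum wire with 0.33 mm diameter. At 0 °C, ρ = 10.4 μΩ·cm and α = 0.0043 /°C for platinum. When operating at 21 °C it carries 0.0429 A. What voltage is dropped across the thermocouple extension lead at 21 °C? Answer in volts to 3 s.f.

ρ = 10.4 μΩ·cm = 1.04×10^-7 Ω·m
A = π(d/2)² = π(1.6500e-04 m)² = 8.553e-08 m²
R₍0₎ = ρL/A = (1.04×10^-7)(1.83)/(8.553e-08) = 2.225 Ω
R₍21₎ = R₍0₎(1 + αΔT) = 2.225 × (1 + 0.0043×21) = 2.426 Ω
V = IR = 0.0429 × 2.426 = 0.104 V

0.104 V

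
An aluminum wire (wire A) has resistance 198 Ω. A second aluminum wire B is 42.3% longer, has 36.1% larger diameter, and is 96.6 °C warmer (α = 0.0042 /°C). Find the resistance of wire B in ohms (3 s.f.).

214 Ω

R ∝ ρL/d² with ρ ∝ (1+αΔT), so R_B/R_A = (1 + 42.3/100) × (1 + 36.1/100)⁻² × (1 + 0.0042×96.6)
= 1.423 × 0.5399 × 1.406 = 1.08
R_B = 1.08 × 198 = 214 Ω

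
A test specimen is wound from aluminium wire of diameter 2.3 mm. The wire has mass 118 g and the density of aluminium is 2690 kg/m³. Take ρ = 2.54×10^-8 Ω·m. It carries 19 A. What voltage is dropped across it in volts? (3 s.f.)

A = π(d/2)² = π(1.1500e-03 m)² = 4.1548e-06 m²
L = m/(density·A) = 0.118/(2690×4.1548e-06) = 10.56 m
R = ρL/A = (2.54×10^-8)(10.56)/(4.1548e-06) = 0.06455 Ω
V = IR = 19 × 0.06455 = 1.23 V

1.23 V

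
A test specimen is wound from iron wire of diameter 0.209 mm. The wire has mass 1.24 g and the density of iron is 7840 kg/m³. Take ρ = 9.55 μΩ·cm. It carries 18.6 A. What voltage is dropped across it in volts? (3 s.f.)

ρ = 9.55 μΩ·cm = 9.55×10^-8 Ω·m
A = π(d/2)² = π(1.0450e-04 m)² = 3.4307e-08 m²
L = m/(density·A) = 0.00124/(7840×3.4307e-08) = 4.61 m
R = ρL/A = (9.55×10^-8)(4.61)/(3.4307e-08) = 12.83 Ω
V = IR = 18.6 × 12.83 = 239 V

239 V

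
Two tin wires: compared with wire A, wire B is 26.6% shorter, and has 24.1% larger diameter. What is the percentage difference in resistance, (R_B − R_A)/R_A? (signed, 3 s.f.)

-52.3%

R ∝ L/d², so R_B/R_A = (1 − 26.6/100) × (1 + 24.1/100)⁻²
= 0.734 × 0.6493 = 0.4766
(R_B − R_A)/R_A = 0.4766 − 1 = -52.3%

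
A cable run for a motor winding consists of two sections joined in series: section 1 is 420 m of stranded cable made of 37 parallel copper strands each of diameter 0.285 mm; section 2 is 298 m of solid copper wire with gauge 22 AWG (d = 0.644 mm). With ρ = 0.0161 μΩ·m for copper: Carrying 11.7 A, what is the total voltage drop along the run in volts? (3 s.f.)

ρ = 0.0161 μΩ·m = 1.61×10^-8 Ω·m
Section 1: A_strand = π(1.4250e-04)² = 6.379e-08 m²; R₁ = ρL/(N·A_s) = (1.61×10^-8)(420)/(37×6.379e-08) = 2.865 Ω
Section 2: A = π(0.644/2 mm)² = π(3.2200e-04 m)² = 3.257e-07 m²
R₂ = (1.61×10^-8)(298)/(3.257e-07) = 14.73 Ω
R = R₁ + R₂ = 17.59 Ω
V = IR = 11.7 × 17.59 = 206 V

206 V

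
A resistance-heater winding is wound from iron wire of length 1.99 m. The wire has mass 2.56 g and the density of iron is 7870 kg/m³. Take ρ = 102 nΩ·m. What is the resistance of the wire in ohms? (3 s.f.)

1.24 Ω

ρ = 102 nΩ·m = 1.02×10^-7 Ω·m
A = m/(density·L) = 0.00256/(7870×1.99) = 1.6346e-07 m²
R = ρL/A = (1.02×10^-7)(1.99)/(1.6346e-07) = 1.24 Ω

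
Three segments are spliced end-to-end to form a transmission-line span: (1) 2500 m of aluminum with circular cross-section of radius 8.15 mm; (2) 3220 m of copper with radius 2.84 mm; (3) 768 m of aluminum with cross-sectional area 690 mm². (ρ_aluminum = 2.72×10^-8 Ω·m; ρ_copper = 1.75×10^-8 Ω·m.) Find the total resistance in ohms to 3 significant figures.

Seg 1: A = πr² = π(8.1500e-03 m)² = 2.087e-04 m²
R_1 = (2.72×10^-8)(2500)/(2.087e-04) = 0.3259 Ω
Seg 2: A = πr² = π(2.8400e-03 m)² = 2.534e-05 m²
R_2 = (1.75×10^-8)(3220)/(2.534e-05) = 2.224 Ω
Seg 3: A = 690 mm² = 6.900e-04 m²
R_3 = (2.72×10^-8)(768)/(6.900e-04) = 0.03027 Ω
R_total = R_1 + R_2 + R_3 = 2.58 Ω

2.58 Ω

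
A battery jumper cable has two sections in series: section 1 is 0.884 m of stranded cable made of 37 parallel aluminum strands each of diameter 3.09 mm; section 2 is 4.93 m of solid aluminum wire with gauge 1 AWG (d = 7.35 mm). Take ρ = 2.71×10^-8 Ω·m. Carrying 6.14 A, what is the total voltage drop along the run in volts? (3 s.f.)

0.0199 V

Section 1: A_strand = π(1.5450e-03)² = 7.499e-06 m²; R₁ = ρL/(N·A_s) = (2.71×10^-8)(0.884)/(37×7.499e-06) = 8.634×10^-5 Ω
Section 2: A = π(7.35/2 mm)² = π(3.6750e-03 m)² = 4.243e-05 m²
R₂ = (2.71×10^-8)(4.93)/(4.243e-05) = 0.003149 Ω
R = R₁ + R₂ = 0.003235 Ω
V = IR = 6.14 × 0.003235 = 0.0199 V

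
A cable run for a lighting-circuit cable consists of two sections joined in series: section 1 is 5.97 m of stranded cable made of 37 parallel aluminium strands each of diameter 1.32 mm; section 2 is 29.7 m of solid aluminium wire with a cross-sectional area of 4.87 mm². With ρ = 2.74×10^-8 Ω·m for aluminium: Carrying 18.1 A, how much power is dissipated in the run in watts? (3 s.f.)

55.8 W

Section 1: A_strand = π(6.6000e-04)² = 1.368e-06 m²; R₁ = ρL/(N·A_s) = (2.74×10^-8)(5.97)/(37×1.368e-06) = 0.003231 Ω
Section 2: A = 4.87 mm² = 4.870e-06 m²
R₂ = (2.74×10^-8)(29.7)/(4.870e-06) = 0.1671 Ω
R = R₁ + R₂ = 0.1703 Ω
P = I²R = (18.1)² × 0.1703 = 55.8 W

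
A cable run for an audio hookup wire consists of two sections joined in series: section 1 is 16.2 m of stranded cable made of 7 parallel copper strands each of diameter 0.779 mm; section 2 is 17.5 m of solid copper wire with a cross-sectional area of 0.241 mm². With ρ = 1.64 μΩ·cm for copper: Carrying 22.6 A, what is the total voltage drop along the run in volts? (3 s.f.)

ρ = 1.64 μΩ·cm = 1.64×10^-8 Ω·m
Section 1: A_strand = π(3.8950e-04)² = 4.766e-07 m²; R₁ = ρL/(N·A_s) = (1.64×10^-8)(16.2)/(7×4.766e-07) = 0.07963 Ω
Section 2: A = 0.241 mm² = 2.410e-07 m²
R₂ = (1.64×10^-8)(17.5)/(2.410e-07) = 1.191 Ω
R = R₁ + R₂ = 1.271 Ω
V = IR = 22.6 × 1.271 = 28.7 V

28.7 V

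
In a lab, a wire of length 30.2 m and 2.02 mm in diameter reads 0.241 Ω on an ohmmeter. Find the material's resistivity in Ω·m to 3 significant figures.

A = π(d/2)² = π(1.0100e-03 m)² = 3.205e-06 m²
ρ = RA/L = (0.241)(3.205e-06)/(30.2) = 2.56×10^-8 Ω·m

2.56×10^-8 Ω·m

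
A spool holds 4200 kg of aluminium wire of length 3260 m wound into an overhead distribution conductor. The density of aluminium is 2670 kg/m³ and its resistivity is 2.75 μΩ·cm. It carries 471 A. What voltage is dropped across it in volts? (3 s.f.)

ρ = 2.75 μΩ·cm = 2.75×10^-8 Ω·m
A = m/(density·L) = 4200/(2670×3260) = 4.8253e-04 m²
R = ρL/A = (2.75×10^-8)(3260)/(4.8253e-04) = 0.1858 Ω
V = IR = 471 × 0.1858 = 87.5 V

87.5 V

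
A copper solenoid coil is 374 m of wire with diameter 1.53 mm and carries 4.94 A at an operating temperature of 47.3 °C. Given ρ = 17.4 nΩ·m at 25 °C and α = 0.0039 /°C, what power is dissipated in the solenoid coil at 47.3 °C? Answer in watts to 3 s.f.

ρ = 17.4 nΩ·m = 1.74×10^-8 Ω·m
A = π(d/2)² = π(7.6500e-04 m)² = 1.839e-06 m²
R₍25₎ = ρL/A = (1.74×10^-8)(374)/(1.839e-06) = 3.54 Ω
R₍47.3₎ = R₍25₎(1 + αΔT) = 3.54 × (1 + 0.0039×22.3) = 3.847 Ω
P = I²R = (4.94)² × 3.847 = 93.9 W

93.9 W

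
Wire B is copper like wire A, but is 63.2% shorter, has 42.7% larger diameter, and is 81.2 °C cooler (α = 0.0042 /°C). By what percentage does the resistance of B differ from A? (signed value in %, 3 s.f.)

R ∝ ρL/d² with ρ ∝ (1+αΔT), so R_B/R_A = (1 − 63.2/100) × (1 + 42.7/100)⁻² × (1 − 0.0042×81.2)
= 0.368 × 0.4911 × 0.659 = 0.1191
(R_B − R_A)/R_A = 0.1191 − 1 = -88.1%

-88.1%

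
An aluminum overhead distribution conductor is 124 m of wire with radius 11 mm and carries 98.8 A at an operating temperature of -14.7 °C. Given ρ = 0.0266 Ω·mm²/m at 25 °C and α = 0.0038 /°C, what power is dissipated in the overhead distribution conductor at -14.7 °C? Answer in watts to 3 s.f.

ρ = 0.0266 Ω·mm²/m = 2.66×10^-8 Ω·m
A = πr² = π(1.1000e-02 m)² = 3.801e-04 m²
R₍25₎ = ρL/A = (2.66×10^-8)(124)/(3.801e-04) = 0.008677 Ω
R₍-14.7₎ = R₍25₎(1 + αΔT) = 0.008677 × (1 + 0.0038×-39.7) = 0.007368 Ω
P = I²R = (98.8)² × 0.007368 = 71.9 W

71.9 W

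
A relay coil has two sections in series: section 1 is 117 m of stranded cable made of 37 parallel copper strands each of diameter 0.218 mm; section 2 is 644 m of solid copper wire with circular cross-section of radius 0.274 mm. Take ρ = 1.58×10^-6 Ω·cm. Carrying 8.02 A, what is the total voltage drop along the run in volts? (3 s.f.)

357 V

ρ = 1.58×10^-6 Ω·cm = 1.58×10^-8 Ω·m
Section 1: A_strand = π(1.0900e-04)² = 3.733e-08 m²; R₁ = ρL/(N·A_s) = (1.58×10^-8)(117)/(37×3.733e-08) = 1.339 Ω
Section 2: A = πr² = π(2.7400e-04 m)² = 2.359e-07 m²
R₂ = (1.58×10^-8)(644)/(2.359e-07) = 43.14 Ω
R = R₁ + R₂ = 44.48 Ω
V = IR = 8.02 × 44.48 = 357 V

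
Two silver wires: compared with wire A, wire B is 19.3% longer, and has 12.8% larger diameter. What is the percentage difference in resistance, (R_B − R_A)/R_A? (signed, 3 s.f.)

-6.24%

R ∝ L/d², so R_B/R_A = (1 + 19.3/100) × (1 + 12.8/100)⁻²
= 1.193 × 0.7859 = 0.9376
(R_B − R_A)/R_A = 0.9376 − 1 = -6.24%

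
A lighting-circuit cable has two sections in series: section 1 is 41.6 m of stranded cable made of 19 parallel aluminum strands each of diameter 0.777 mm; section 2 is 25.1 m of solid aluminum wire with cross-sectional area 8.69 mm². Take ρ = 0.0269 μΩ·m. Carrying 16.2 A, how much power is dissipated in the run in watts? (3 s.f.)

53.0 W

ρ = 0.0269 μΩ·m = 2.69×10^-8 Ω·m
Section 1: A_strand = π(3.8850e-04)² = 4.742e-07 m²; R₁ = ρL/(N·A_s) = (2.69×10^-8)(41.6)/(19×4.742e-07) = 0.1242 Ω
Section 2: A = 8.69 mm² = 8.690e-06 m²
R₂ = (2.69×10^-8)(25.1)/(8.690e-06) = 0.0777 Ω
R = R₁ + R₂ = 0.2019 Ω
P = I²R = (16.2)² × 0.2019 = 53.0 W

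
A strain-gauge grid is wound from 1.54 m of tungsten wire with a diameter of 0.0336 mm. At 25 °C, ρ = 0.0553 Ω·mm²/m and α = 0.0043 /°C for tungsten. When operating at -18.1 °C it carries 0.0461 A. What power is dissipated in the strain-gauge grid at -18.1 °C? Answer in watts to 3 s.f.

ρ = 0.0553 Ω·mm²/m = 5.53×10^-8 Ω·m
A = π(d/2)² = π(1.6800e-05 m)² = 8.867e-10 m²
R₍25₎ = ρL/A = (5.53×10^-8)(1.54)/(8.867e-10) = 96.05 Ω
R₍-18.1₎ = R₍25₎(1 + αΔT) = 96.05 × (1 + 0.0043×-43.1) = 78.25 Ω
P = I²R = (0.0461)² × 78.25 = 0.166 W

0.166 W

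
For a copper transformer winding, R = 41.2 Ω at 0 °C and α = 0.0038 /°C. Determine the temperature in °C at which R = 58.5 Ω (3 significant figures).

R = R₀(1 + α(T − T₀)) ⇒ T = T₀ + (R/R₀ − 1)/α
T = 0 + (58.5/41.2 − 1)/0.0038 = 0 + (0.4199)/0.0038 = 111 °C

111 °C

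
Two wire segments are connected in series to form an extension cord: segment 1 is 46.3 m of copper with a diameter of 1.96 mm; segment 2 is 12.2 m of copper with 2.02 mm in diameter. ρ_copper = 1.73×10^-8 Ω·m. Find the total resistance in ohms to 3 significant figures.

0.331 Ω

Segment 1: A = π(d/2)² = π(9.8000e-04 m)² = 3.017e-06 m²
R₁ = ρL/A = (1.73×10^-8)(46.3)/(3.017e-06) = 0.2655 Ω
Segment 2: A = π(d/2)² = π(1.0100e-03 m)² = 3.205e-06 m²
R₂ = (1.73×10^-8)(12.2)/(3.205e-06) = 0.06586 Ω
R = R₁ + R₂ = 0.331 Ω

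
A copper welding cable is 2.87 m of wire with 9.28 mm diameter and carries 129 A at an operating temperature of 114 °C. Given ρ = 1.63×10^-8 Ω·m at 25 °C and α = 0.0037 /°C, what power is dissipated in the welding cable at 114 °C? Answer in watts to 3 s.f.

A = π(d/2)² = π(4.6400e-03 m)² = 6.764e-05 m²
R₍25₎ = ρL/A = (1.63×10^-8)(2.87)/(6.764e-05) = 6.916×10^-4 Ω
R₍114₎ = R₍25₎(1 + αΔT) = 6.916×10^-4 × (1 + 0.0037×89) = 9.194×10^-4 Ω
P = I²R = (129)² × 9.194×10^-4 = 15.3 W

15.3 W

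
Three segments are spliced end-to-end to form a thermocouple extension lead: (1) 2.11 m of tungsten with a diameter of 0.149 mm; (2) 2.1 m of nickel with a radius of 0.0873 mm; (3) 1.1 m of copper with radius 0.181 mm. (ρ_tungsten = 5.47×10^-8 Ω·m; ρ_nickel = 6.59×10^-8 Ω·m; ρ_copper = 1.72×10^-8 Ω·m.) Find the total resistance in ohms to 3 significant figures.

12.6 Ω

Seg 1: A = π(d/2)² = π(7.4500e-05 m)² = 1.744e-08 m²
R_1 = (5.47×10^-8)(2.11)/(1.744e-08) = 6.619 Ω
Seg 2: A = πr² = π(8.7300e-05 m)² = 2.394e-08 m²
R_2 = (6.59×10^-8)(2.1)/(2.394e-08) = 5.78 Ω
Seg 3: A = πr² = π(1.8100e-04 m)² = 1.029e-07 m²
R_3 = (1.72×10^-8)(1.1)/(1.029e-07) = 0.1838 Ω
R_total = R_1 + R_2 + R_3 = 12.6 Ω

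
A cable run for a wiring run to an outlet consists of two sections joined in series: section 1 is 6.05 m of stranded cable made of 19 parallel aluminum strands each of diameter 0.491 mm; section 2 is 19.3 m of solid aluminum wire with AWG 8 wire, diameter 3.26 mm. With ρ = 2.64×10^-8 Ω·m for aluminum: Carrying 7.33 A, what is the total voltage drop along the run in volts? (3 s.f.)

0.773 V

Section 1: A_strand = π(2.4550e-04)² = 1.893e-07 m²; R₁ = ρL/(N·A_s) = (2.64×10^-8)(6.05)/(19×1.893e-07) = 0.0444 Ω
Section 2: A = π(3.26/2 mm)² = π(1.6300e-03 m)² = 8.347e-06 m²
R₂ = (2.64×10^-8)(19.3)/(8.347e-06) = 0.06104 Ω
R = R₁ + R₂ = 0.1054 Ω
V = IR = 7.33 × 0.1054 = 0.773 V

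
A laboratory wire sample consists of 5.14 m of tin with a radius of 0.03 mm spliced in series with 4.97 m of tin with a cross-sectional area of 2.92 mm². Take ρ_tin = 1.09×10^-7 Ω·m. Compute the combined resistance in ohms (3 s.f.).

198 Ω

Segment 1: A = πr² = π(3.0000e-05 m)² = 2.827e-09 m²
R₁ = ρL/A = (1.09×10^-7)(5.14)/(2.827e-09) = 198.2 Ω
Segment 2: A = 2.92 mm² = 2.920e-06 m²
R₂ = (1.09×10^-7)(4.97)/(2.920e-06) = 0.1855 Ω
R = R₁ + R₂ = 198 Ω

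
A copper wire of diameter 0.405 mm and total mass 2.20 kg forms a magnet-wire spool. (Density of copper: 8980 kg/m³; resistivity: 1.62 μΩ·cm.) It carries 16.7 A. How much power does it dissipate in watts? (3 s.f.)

ρ = 1.62 μΩ·cm = 1.62×10^-8 Ω·m
A = π(d/2)² = π(2.0250e-04 m)² = 1.2882e-07 m²
L = m/(density·A) = 2.2/(8980×1.2882e-07) = 1902 m
R = ρL/A = (1.62×10^-8)(1902)/(1.2882e-07) = 239.1 Ω
P = I²R = (16.7)² × 239.1 = 66700 W

66700 W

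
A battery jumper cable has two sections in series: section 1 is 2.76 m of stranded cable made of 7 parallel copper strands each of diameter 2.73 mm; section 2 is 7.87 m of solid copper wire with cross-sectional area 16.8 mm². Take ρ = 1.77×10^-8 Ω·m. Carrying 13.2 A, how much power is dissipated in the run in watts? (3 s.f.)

Section 1: A_strand = π(1.3650e-03)² = 5.853e-06 m²; R₁ = ρL/(N·A_s) = (1.77×10^-8)(2.76)/(7×5.853e-06) = 0.001192 Ω
Section 2: A = 16.8 mm² = 1.680e-05 m²
R₂ = (1.77×10^-8)(7.87)/(1.680e-05) = 0.008292 Ω
R = R₁ + R₂ = 0.009484 Ω
P = I²R = (13.2)² × 0.009484 = 1.65 W

1.65 W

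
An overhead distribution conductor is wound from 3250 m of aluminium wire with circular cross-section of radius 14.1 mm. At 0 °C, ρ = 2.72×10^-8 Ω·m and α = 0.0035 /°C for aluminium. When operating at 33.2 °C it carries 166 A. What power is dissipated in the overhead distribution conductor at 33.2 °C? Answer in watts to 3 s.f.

A = πr² = π(1.4100e-02 m)² = 6.246e-04 m²
R₍0₎ = ρL/A = (2.72×10^-8)(3250)/(6.246e-04) = 0.1415 Ω
R₍33.2₎ = R₍0₎(1 + αΔT) = 0.1415 × (1 + 0.0035×33.2) = 0.158 Ω
P = I²R = (166)² × 0.158 = 4350 W

4350 W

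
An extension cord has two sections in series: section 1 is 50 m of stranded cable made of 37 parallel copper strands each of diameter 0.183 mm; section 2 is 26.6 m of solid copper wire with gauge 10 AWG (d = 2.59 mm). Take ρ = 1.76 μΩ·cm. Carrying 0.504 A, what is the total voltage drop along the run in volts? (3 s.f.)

ρ = 1.76 μΩ·cm = 1.76×10^-8 Ω·m
Section 1: A_strand = π(9.1500e-05)² = 2.630e-08 m²; R₁ = ρL/(N·A_s) = (1.76×10^-8)(50)/(37×2.630e-08) = 0.9043 Ω
Section 2: A = π(2.59/2 mm)² = π(1.2950e-03 m)² = 5.269e-06 m²
R₂ = (1.76×10^-8)(26.6)/(5.269e-06) = 0.08886 Ω
R = R₁ + R₂ = 0.9931 Ω
V = IR = 0.504 × 0.9931 = 0.501 V

0.501 V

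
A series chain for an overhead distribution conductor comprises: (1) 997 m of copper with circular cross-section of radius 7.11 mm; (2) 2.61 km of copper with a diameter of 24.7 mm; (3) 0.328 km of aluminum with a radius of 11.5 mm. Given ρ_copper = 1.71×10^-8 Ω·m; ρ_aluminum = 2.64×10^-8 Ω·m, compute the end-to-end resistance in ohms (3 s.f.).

0.221 Ω

Seg 1: A = πr² = π(7.1100e-03 m)² = 1.588e-04 m²
R_1 = (1.71×10^-8)(997)/(1.588e-04) = 0.1074 Ω
Seg 2: A = π(d/2)² = π(1.2350e-02 m)² = 4.792e-04 m²
R_2 = (1.71×10^-8)(2610)/(4.792e-04) = 0.09314 Ω
Seg 3: A = πr² = π(1.1500e-02 m)² = 4.155e-04 m²
R_3 = (2.64×10^-8)(328)/(4.155e-04) = 0.02084 Ω
R_total = R_1 + R_2 + R_3 = 0.221 Ω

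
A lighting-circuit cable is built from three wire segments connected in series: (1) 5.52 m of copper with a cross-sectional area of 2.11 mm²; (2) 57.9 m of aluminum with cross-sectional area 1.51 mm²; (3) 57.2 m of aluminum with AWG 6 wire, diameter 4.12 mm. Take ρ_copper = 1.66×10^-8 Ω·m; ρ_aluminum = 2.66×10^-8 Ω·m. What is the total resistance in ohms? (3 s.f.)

Seg 1: A = 2.11 mm² = 2.110e-06 m²
R_1 = (1.66×10^-8)(5.52)/(2.110e-06) = 0.04343 Ω
Seg 2: A = 1.51 mm² = 1.510e-06 m²
R_2 = (2.66×10^-8)(57.9)/(1.510e-06) = 1.02 Ω
Seg 3: A = π(4.12/2 mm)² = π(2.0600e-03 m)² = 1.333e-05 m²
R_3 = (2.66×10^-8)(57.2)/(1.333e-05) = 0.1141 Ω
R_total = R_1 + R_2 + R_3 = 1.18 Ω

1.18 Ω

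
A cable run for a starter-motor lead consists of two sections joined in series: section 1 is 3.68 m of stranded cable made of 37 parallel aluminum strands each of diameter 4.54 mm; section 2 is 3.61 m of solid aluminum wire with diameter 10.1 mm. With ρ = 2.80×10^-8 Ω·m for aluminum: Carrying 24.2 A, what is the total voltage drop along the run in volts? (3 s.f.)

0.0347 V

Section 1: A_strand = π(2.2700e-03)² = 1.619e-05 m²; R₁ = ρL/(N·A_s) = (2.80×10^-8)(3.68)/(37×1.619e-05) = 1.720×10^-4 Ω
Section 2: A = π(d/2)² = π(5.0500e-03 m)² = 8.012e-05 m²
R₂ = (2.80×10^-8)(3.61)/(8.012e-05) = 0.001262 Ω
R = R₁ + R₂ = 0.001434 Ω
V = IR = 24.2 × 0.001434 = 0.0347 V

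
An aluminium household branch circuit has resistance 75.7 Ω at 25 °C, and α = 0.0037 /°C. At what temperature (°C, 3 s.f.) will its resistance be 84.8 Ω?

R = R₀(1 + α(T − T₀)) ⇒ T = T₀ + (R/R₀ − 1)/α
T = 25 + (84.8/75.7 − 1)/0.0037 = 25 + (0.1202)/0.0037 = 57.5 °C

57.5 °C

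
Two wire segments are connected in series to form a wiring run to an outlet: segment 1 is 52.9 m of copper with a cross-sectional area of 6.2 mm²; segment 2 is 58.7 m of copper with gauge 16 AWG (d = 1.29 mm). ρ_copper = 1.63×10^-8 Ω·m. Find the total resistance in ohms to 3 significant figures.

Segment 1: A = 6.2 mm² = 6.200e-06 m²
R₁ = ρL/A = (1.63×10^-8)(52.9)/(6.200e-06) = 0.1391 Ω
Segment 2: A = π(1.29/2 mm)² = π(6.4500e-04 m)² = 1.307e-06 m²
R₂ = (1.63×10^-8)(58.7)/(1.307e-06) = 0.7321 Ω
R = R₁ + R₂ = 0.871 Ω

0.871 Ω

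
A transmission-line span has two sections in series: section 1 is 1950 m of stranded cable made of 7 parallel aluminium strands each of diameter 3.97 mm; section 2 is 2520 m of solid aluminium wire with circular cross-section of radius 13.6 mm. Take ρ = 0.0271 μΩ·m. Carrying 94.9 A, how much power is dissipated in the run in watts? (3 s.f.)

6550 W

ρ = 0.0271 μΩ·m = 2.71×10^-8 Ω·m
Section 1: A_strand = π(1.9850e-03)² = 1.238e-05 m²; R₁ = ρL/(N·A_s) = (2.71×10^-8)(1950)/(7×1.238e-05) = 0.6099 Ω
Section 2: A = πr² = π(1.3600e-02 m)² = 5.811e-04 m²
R₂ = (2.71×10^-8)(2520)/(5.811e-04) = 0.1175 Ω
R = R₁ + R₂ = 0.7274 Ω
P = I²R = (94.9)² × 0.7274 = 6550 W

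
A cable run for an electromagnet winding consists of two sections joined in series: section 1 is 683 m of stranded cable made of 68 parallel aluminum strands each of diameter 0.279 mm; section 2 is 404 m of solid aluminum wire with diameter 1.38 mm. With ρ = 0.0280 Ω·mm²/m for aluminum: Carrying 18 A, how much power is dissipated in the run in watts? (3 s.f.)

ρ = 0.0280 Ω·mm²/m = 2.80×10^-8 Ω·m
Section 1: A_strand = π(1.3950e-04)² = 6.114e-08 m²; R₁ = ρL/(N·A_s) = (2.80×10^-8)(683)/(68×6.114e-08) = 4.6 Ω
Section 2: A = π(d/2)² = π(6.9000e-04 m)² = 1.496e-06 m²
R₂ = (2.80×10^-8)(404)/(1.496e-06) = 7.563 Ω
R = R₁ + R₂ = 12.16 Ω
P = I²R = (18)² × 12.16 = 3940 W

3940 W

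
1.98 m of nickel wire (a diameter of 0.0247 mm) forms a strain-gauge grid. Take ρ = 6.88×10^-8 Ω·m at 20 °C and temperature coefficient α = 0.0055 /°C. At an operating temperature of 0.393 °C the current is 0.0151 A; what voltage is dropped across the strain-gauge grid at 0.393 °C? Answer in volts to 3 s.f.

A = π(d/2)² = π(1.2350e-05 m)² = 4.792e-10 m²
R₍20₎ = ρL/A = (6.88×10^-8)(1.98)/(4.792e-10) = 284.3 Ω
R₍0.393₎ = R₍20₎(1 + αΔT) = 284.3 × (1 + 0.0055×-19.6) = 253.6 Ω
V = IR = 0.0151 × 253.6 = 3.83 V

3.83 V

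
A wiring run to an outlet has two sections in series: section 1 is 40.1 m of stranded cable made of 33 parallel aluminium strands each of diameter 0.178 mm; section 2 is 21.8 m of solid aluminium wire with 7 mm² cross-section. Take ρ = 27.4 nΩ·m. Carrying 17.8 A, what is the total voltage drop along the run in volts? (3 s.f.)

ρ = 27.4 nΩ·m = 2.74×10^-8 Ω·m
Section 1: A_strand = π(8.9000e-05)² = 2.488e-08 m²; R₁ = ρL/(N·A_s) = (2.74×10^-8)(40.1)/(33×2.488e-08) = 1.338 Ω
Section 2: A = 7 mm² = 7.000e-06 m²
R₂ = (2.74×10^-8)(21.8)/(7.000e-06) = 0.08533 Ω
R = R₁ + R₂ = 1.423 Ω
V = IR = 17.8 × 1.423 = 25.3 V

25.3 V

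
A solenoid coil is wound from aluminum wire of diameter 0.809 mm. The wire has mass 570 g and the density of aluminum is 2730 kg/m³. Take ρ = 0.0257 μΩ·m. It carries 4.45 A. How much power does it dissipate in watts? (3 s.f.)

ρ = 0.0257 μΩ·m = 2.57×10^-8 Ω·m
A = π(d/2)² = π(4.0450e-04 m)² = 5.1403e-07 m²
L = m/(density·A) = 0.57/(2730×5.1403e-07) = 406.2 m
R = ρL/A = (2.57×10^-8)(406.2)/(5.1403e-07) = 20.31 Ω
P = I²R = (4.45)² × 20.31 = 402 W

402 W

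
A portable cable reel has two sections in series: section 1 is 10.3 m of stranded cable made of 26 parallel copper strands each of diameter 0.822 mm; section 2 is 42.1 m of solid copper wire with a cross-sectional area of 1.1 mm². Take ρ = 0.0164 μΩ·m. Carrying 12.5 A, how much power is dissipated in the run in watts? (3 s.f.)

ρ = 0.0164 μΩ·m = 1.64×10^-8 Ω·m
Section 1: A_strand = π(4.1100e-04)² = 5.307e-07 m²; R₁ = ρL/(N·A_s) = (1.64×10^-8)(10.3)/(26×5.307e-07) = 0.01224 Ω
Section 2: A = 1.1 mm² = 1.100e-06 m²
R₂ = (1.64×10^-8)(42.1)/(1.100e-06) = 0.6277 Ω
R = R₁ + R₂ = 0.6399 Ω
P = I²R = (12.5)² × 0.6399 = 100 W

100 W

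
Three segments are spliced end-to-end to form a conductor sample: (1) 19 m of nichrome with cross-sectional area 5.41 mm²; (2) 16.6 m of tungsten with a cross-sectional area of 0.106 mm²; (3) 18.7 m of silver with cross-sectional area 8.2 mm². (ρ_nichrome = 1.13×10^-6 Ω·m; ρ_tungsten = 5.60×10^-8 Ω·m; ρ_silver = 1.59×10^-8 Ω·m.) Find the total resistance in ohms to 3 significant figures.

Seg 1: A = 5.41 mm² = 5.410e-06 m²
R_1 = (1.13×10^-6)(19)/(5.410e-06) = 3.969 Ω
Seg 2: A = 0.106 mm² = 1.060e-07 m²
R_2 = (5.60×10^-8)(16.6)/(1.060e-07) = 8.77 Ω
Seg 3: A = 8.2 mm² = 8.200e-06 m²
R_3 = (1.59×10^-8)(18.7)/(8.200e-06) = 0.03626 Ω
R_total = R_1 + R_2 + R_3 = 12.8 Ω

12.8 Ω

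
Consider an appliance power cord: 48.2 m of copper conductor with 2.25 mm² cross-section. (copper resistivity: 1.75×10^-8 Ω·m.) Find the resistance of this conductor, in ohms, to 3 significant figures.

A = 2.25 mm² = 2.250e-06 m²
R = ρL/A = (1.75×10^-8)(48.2 m)/(2.250e-06 m²) = 0.375 Ω

0.375 Ω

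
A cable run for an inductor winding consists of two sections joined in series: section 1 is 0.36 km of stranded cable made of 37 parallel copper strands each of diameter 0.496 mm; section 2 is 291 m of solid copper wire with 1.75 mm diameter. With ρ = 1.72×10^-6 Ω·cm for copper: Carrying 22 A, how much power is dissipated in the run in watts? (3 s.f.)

ρ = 1.72×10^-6 Ω·cm = 1.72×10^-8 Ω·m
Section 1: A_strand = π(2.4800e-04)² = 1.932e-07 m²; R₁ = ρL/(N·A_s) = (1.72×10^-8)(360)/(37×1.932e-07) = 0.8661 Ω
Section 2: A = π(d/2)² = π(8.7500e-04 m)² = 2.405e-06 m²
R₂ = (1.72×10^-8)(291)/(2.405e-06) = 2.081 Ω
R = R₁ + R₂ = 2.947 Ω
P = I²R = (22)² × 2.947 = 1430 W

1430 W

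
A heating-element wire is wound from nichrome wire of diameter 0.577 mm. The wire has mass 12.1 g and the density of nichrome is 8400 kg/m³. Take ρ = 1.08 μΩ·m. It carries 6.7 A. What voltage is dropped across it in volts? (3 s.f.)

152 V

ρ = 1.08 μΩ·m = 1.08×10^-6 Ω·m
A = π(d/2)² = π(2.8850e-04 m)² = 2.6148e-07 m²
L = m/(density·A) = 0.0121/(8400×2.6148e-07) = 5.509 m
R = ρL/A = (1.08×10^-6)(5.509)/(2.6148e-07) = 22.75 Ω
V = IR = 6.7 × 22.75 = 152 V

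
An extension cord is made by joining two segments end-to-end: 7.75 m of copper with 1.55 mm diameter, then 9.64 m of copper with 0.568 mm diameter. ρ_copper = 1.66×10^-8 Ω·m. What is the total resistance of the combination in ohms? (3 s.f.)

Segment 1: A = π(d/2)² = π(7.7500e-04 m)² = 1.887e-06 m²
R₁ = ρL/A = (1.66×10^-8)(7.75)/(1.887e-06) = 0.06818 Ω
Segment 2: A = π(d/2)² = π(2.8400e-04 m)² = 2.534e-07 m²
R₂ = (1.66×10^-8)(9.64)/(2.534e-07) = 0.6315 Ω
R = R₁ + R₂ = 0.700 Ω

0.700 Ω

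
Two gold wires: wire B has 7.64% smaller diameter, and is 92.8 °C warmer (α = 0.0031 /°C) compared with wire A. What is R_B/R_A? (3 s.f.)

R ∝ ρL/d² with ρ ∝ (1+αΔT), so R_B/R_A = (1 − 7.64/100)⁻² × (1 + 0.0031×92.8)
= 1.172 × 1.288 = 1.51

1.51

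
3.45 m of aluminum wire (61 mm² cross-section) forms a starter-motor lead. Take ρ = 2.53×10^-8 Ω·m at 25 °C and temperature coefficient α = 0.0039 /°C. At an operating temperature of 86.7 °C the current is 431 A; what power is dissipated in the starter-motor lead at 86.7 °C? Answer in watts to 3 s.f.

330 W

A = 61 mm² = 6.100e-05 m²
R₍25₎ = ρL/A = (2.53×10^-8)(3.45)/(6.100e-05) = 0.001431 Ω
R₍86.7₎ = R₍25₎(1 + αΔT) = 0.001431 × (1 + 0.0039×61.7) = 0.001775 Ω
P = I²R = (431)² × 0.001775 = 330 W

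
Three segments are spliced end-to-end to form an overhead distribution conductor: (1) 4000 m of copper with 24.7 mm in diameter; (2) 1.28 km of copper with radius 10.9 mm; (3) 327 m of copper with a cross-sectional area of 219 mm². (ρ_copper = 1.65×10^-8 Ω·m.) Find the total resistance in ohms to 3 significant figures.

Seg 1: A = π(d/2)² = π(1.2350e-02 m)² = 4.792e-04 m²
R_1 = (1.65×10^-8)(4000)/(4.792e-04) = 0.1377 Ω
Seg 2: A = πr² = π(1.0900e-02 m)² = 3.733e-04 m²
R_2 = (1.65×10^-8)(1280)/(3.733e-04) = 0.05658 Ω
Seg 3: A = 219 mm² = 2.190e-04 m²
R_3 = (1.65×10^-8)(327)/(2.190e-04) = 0.02464 Ω
R_total = R_1 + R_2 + R_3 = 0.219 Ω

0.219 Ω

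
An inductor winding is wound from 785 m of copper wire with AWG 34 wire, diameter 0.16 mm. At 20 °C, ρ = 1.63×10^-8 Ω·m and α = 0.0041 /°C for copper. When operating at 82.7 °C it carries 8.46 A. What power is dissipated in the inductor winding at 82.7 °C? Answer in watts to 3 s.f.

57300 W

A = π(0.16/2 mm)² = π(8.0000e-05 m)² = 2.011e-08 m²
R₍20₎ = ρL/A = (1.63×10^-8)(785)/(2.011e-08) = 636.4 Ω
R₍82.7₎ = R₍20₎(1 + αΔT) = 636.4 × (1 + 0.0041×62.7) = 800 Ω
P = I²R = (8.46)² × 800 = 57300 W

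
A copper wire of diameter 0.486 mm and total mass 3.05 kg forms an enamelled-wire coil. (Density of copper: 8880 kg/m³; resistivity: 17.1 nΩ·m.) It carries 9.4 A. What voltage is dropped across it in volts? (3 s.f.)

ρ = 17.1 nΩ·m = 1.71×10^-8 Ω·m
A = π(d/2)² = π(2.4300e-04 m)² = 1.8551e-07 m²
L = m/(density·A) = 3.05/(8880×1.8551e-07) = 1852 m
R = ρL/A = (1.71×10^-8)(1852)/(1.8551e-07) = 170.7 Ω
V = IR = 9.4 × 170.7 = 1600 V

1600 V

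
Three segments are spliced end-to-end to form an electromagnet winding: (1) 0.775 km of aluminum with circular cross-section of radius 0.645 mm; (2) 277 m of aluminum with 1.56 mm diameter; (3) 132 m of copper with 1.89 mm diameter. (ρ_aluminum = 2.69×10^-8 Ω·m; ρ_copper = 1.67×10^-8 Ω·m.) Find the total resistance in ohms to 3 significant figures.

20.6 Ω

Seg 1: A = πr² = π(6.4500e-04 m)² = 1.307e-06 m²
R_1 = (2.69×10^-8)(775)/(1.307e-06) = 15.95 Ω
Seg 2: A = π(d/2)² = π(7.8000e-04 m)² = 1.911e-06 m²
R_2 = (2.69×10^-8)(277)/(1.911e-06) = 3.898 Ω
Seg 3: A = π(d/2)² = π(9.4500e-04 m)² = 2.806e-06 m²
R_3 = (1.67×10^-8)(132)/(2.806e-06) = 0.7857 Ω
R_total = R_1 + R_2 + R_3 = 20.6 Ω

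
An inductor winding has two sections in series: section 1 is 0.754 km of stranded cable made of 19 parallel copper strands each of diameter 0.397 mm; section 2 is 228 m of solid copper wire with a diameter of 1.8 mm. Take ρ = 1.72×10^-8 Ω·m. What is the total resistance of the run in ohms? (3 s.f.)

7.06 Ω

Section 1: A_strand = π(1.9850e-04)² = 1.238e-07 m²; R₁ = ρL/(N·A_s) = (1.72×10^-8)(754)/(19×1.238e-07) = 5.514 Ω
Section 2: A = π(d/2)² = π(9.0000e-04 m)² = 2.545e-06 m²
R₂ = (1.72×10^-8)(228)/(2.545e-06) = 1.541 Ω
R = R₁ + R₂ = 7.06 Ω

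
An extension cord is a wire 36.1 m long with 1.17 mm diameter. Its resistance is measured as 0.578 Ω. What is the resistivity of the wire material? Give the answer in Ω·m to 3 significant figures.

1.72×10^-8 Ω·m

A = π(d/2)² = π(5.8500e-04 m)² = 1.075e-06 m²
ρ = RA/L = (0.578)(1.075e-06)/(36.1) = 1.72×10^-8 Ω·m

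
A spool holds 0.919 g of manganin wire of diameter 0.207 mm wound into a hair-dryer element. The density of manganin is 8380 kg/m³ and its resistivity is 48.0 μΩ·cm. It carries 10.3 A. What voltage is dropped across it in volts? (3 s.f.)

479 V

ρ = 48.0 μΩ·cm = 4.80×10^-7 Ω·m
A = π(d/2)² = π(1.0350e-04 m)² = 3.3654e-08 m²
L = m/(density·A) = 9.190×10^-4/(8380×3.3654e-08) = 3.259 m
R = ρL/A = (4.80×10^-7)(3.259)/(3.3654e-08) = 46.48 Ω
V = IR = 10.3 × 46.48 = 479 V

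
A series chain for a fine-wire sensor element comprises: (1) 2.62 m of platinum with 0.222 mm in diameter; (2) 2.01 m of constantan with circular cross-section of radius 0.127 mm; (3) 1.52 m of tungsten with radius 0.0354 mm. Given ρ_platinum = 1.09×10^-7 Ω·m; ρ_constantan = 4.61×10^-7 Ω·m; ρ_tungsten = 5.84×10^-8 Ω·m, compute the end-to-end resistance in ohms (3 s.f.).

48.2 Ω

Seg 1: A = π(d/2)² = π(1.1100e-04 m)² = 3.871e-08 m²
R_1 = (1.09×10^-7)(2.62)/(3.871e-08) = 7.378 Ω
Seg 2: A = πr² = π(1.2700e-04 m)² = 5.067e-08 m²
R_2 = (4.61×10^-7)(2.01)/(5.067e-08) = 18.29 Ω
Seg 3: A = πr² = π(3.5400e-05 m)² = 3.937e-09 m²
R_3 = (5.84×10^-8)(1.52)/(3.937e-09) = 22.55 Ω
R_total = R_1 + R_2 + R_3 = 48.2 Ω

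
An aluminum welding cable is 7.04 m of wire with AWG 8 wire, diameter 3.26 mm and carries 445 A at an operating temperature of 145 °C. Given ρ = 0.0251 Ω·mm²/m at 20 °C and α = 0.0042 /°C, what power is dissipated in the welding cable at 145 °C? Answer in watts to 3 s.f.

6390 W

ρ = 0.0251 Ω·mm²/m = 2.51×10^-8 Ω·m
A = π(3.26/2 mm)² = π(1.6300e-03 m)² = 8.347e-06 m²
R₍20₎ = ρL/A = (2.51×10^-8)(7.04)/(8.347e-06) = 0.02117 Ω
R₍145₎ = R₍20₎(1 + αΔT) = 0.02117 × (1 + 0.0042×125) = 0.03228 Ω
P = I²R = (445)² × 0.03228 = 6390 W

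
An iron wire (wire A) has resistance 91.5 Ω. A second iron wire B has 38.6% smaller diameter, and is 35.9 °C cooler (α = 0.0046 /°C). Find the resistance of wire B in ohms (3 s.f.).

R ∝ ρL/d² with ρ ∝ (1+αΔT), so R_B/R_A = (1 − 38.6/100)⁻² × (1 − 0.0046×35.9)
= 2.652 × 0.8349 = 2.215
R_B = 2.215 × 91.5 = 203 Ω

203 Ω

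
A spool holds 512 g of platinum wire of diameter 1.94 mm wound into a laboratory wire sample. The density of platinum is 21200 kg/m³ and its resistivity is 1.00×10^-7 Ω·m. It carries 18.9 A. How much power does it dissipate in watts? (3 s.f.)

A = π(d/2)² = π(9.7000e-04 m)² = 2.9559e-06 m²
L = m/(density·A) = 0.512/(21200×2.9559e-06) = 8.17 m
R = ρL/A = (1.00×10^-7)(8.17)/(2.9559e-06) = 0.2764 Ω
P = I²R = (18.9)² × 0.2764 = 98.7 W

98.7 W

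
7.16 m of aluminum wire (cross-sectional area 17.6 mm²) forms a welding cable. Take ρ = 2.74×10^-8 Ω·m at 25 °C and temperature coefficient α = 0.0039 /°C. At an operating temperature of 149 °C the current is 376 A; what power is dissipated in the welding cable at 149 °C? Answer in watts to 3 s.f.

A = 17.6 mm² = 1.760e-05 m²
R₍25₎ = ρL/A = (2.74×10^-8)(7.16)/(1.760e-05) = 0.01115 Ω
R₍149₎ = R₍25₎(1 + αΔT) = 0.01115 × (1 + 0.0039×124) = 0.01654 Ω
P = I²R = (376)² × 0.01654 = 2340 W

2340 W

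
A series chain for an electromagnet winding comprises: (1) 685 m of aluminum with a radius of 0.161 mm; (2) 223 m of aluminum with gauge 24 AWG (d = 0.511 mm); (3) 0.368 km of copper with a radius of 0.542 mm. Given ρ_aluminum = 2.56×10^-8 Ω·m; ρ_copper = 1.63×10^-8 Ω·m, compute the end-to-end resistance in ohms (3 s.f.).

Seg 1: A = πr² = π(1.6100e-04 m)² = 8.143e-08 m²
R_1 = (2.56×10^-8)(685)/(8.143e-08) = 215.3 Ω
Seg 2: A = π(0.511/2 mm)² = π(2.5550e-04 m)² = 2.051e-07 m²
R_2 = (2.56×10^-8)(223)/(2.051e-07) = 27.84 Ω
Seg 3: A = πr² = π(5.4200e-04 m)² = 9.229e-07 m²
R_3 = (1.63×10^-8)(368)/(9.229e-07) = 6.5 Ω
R_total = R_1 + R_2 + R_3 = 250 Ω

250 Ω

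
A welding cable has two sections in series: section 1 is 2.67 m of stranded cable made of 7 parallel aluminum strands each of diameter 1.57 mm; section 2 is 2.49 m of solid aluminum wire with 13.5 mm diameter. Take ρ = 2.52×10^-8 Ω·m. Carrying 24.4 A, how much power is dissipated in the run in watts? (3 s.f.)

3.22 W

Section 1: A_strand = π(7.8500e-04)² = 1.936e-06 m²; R₁ = ρL/(N·A_s) = (2.52×10^-8)(2.67)/(7×1.936e-06) = 0.004965 Ω
Section 2: A = π(d/2)² = π(6.7500e-03 m)² = 1.431e-04 m²
R₂ = (2.52×10^-8)(2.49)/(1.431e-04) = 4.384×10^-4 Ω
R = R₁ + R₂ = 0.005403 Ω
P = I²R = (24.4)² × 0.005403 = 3.22 W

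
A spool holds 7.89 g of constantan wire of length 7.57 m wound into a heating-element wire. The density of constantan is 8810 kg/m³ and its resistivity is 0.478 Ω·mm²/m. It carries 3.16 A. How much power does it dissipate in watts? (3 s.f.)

305 W

ρ = 0.478 Ω·mm²/m = 4.78×10^-7 Ω·m
A = m/(density·L) = 0.00789/(8810×7.57) = 1.1831e-07 m²
R = ρL/A = (4.78×10^-7)(7.57)/(1.1831e-07) = 30.59 Ω
P = I²R = (3.16)² × 30.59 = 305 W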